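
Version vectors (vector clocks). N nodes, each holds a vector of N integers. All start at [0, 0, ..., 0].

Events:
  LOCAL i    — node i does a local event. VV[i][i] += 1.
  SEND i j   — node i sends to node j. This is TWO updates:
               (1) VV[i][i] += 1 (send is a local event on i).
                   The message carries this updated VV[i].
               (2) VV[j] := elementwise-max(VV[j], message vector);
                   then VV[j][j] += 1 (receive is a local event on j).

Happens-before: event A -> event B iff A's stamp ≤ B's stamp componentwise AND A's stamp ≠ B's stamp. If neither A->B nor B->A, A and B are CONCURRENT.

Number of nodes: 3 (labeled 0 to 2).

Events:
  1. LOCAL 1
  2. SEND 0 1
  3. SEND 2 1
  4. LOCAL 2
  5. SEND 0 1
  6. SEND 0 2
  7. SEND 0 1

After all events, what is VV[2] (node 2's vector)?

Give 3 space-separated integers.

Initial: VV[0]=[0, 0, 0]
Initial: VV[1]=[0, 0, 0]
Initial: VV[2]=[0, 0, 0]
Event 1: LOCAL 1: VV[1][1]++ -> VV[1]=[0, 1, 0]
Event 2: SEND 0->1: VV[0][0]++ -> VV[0]=[1, 0, 0], msg_vec=[1, 0, 0]; VV[1]=max(VV[1],msg_vec) then VV[1][1]++ -> VV[1]=[1, 2, 0]
Event 3: SEND 2->1: VV[2][2]++ -> VV[2]=[0, 0, 1], msg_vec=[0, 0, 1]; VV[1]=max(VV[1],msg_vec) then VV[1][1]++ -> VV[1]=[1, 3, 1]
Event 4: LOCAL 2: VV[2][2]++ -> VV[2]=[0, 0, 2]
Event 5: SEND 0->1: VV[0][0]++ -> VV[0]=[2, 0, 0], msg_vec=[2, 0, 0]; VV[1]=max(VV[1],msg_vec) then VV[1][1]++ -> VV[1]=[2, 4, 1]
Event 6: SEND 0->2: VV[0][0]++ -> VV[0]=[3, 0, 0], msg_vec=[3, 0, 0]; VV[2]=max(VV[2],msg_vec) then VV[2][2]++ -> VV[2]=[3, 0, 3]
Event 7: SEND 0->1: VV[0][0]++ -> VV[0]=[4, 0, 0], msg_vec=[4, 0, 0]; VV[1]=max(VV[1],msg_vec) then VV[1][1]++ -> VV[1]=[4, 5, 1]
Final vectors: VV[0]=[4, 0, 0]; VV[1]=[4, 5, 1]; VV[2]=[3, 0, 3]

Answer: 3 0 3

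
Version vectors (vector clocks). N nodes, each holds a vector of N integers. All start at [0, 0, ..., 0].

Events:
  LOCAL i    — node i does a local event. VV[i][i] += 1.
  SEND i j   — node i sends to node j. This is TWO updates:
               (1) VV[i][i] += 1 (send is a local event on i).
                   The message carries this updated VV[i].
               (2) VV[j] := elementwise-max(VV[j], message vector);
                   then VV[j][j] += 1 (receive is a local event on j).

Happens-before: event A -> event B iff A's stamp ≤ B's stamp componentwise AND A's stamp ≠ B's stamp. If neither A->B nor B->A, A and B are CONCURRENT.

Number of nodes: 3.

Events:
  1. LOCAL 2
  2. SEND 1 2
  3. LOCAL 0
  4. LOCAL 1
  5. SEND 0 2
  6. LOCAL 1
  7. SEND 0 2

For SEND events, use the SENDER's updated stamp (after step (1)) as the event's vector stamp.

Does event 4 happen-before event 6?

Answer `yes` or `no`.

Answer: yes

Derivation:
Initial: VV[0]=[0, 0, 0]
Initial: VV[1]=[0, 0, 0]
Initial: VV[2]=[0, 0, 0]
Event 1: LOCAL 2: VV[2][2]++ -> VV[2]=[0, 0, 1]
Event 2: SEND 1->2: VV[1][1]++ -> VV[1]=[0, 1, 0], msg_vec=[0, 1, 0]; VV[2]=max(VV[2],msg_vec) then VV[2][2]++ -> VV[2]=[0, 1, 2]
Event 3: LOCAL 0: VV[0][0]++ -> VV[0]=[1, 0, 0]
Event 4: LOCAL 1: VV[1][1]++ -> VV[1]=[0, 2, 0]
Event 5: SEND 0->2: VV[0][0]++ -> VV[0]=[2, 0, 0], msg_vec=[2, 0, 0]; VV[2]=max(VV[2],msg_vec) then VV[2][2]++ -> VV[2]=[2, 1, 3]
Event 6: LOCAL 1: VV[1][1]++ -> VV[1]=[0, 3, 0]
Event 7: SEND 0->2: VV[0][0]++ -> VV[0]=[3, 0, 0], msg_vec=[3, 0, 0]; VV[2]=max(VV[2],msg_vec) then VV[2][2]++ -> VV[2]=[3, 1, 4]
Event 4 stamp: [0, 2, 0]
Event 6 stamp: [0, 3, 0]
[0, 2, 0] <= [0, 3, 0]? True. Equal? False. Happens-before: True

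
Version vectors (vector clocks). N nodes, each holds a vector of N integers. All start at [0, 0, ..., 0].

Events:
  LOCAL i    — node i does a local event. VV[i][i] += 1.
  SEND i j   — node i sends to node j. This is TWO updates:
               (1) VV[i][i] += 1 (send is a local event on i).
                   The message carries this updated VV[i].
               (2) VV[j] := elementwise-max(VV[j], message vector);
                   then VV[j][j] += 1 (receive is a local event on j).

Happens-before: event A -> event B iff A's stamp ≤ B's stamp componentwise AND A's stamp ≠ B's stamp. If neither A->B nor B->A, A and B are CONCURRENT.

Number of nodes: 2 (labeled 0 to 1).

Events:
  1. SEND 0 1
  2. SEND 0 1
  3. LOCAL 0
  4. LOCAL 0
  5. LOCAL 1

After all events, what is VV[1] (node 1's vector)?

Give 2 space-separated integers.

Initial: VV[0]=[0, 0]
Initial: VV[1]=[0, 0]
Event 1: SEND 0->1: VV[0][0]++ -> VV[0]=[1, 0], msg_vec=[1, 0]; VV[1]=max(VV[1],msg_vec) then VV[1][1]++ -> VV[1]=[1, 1]
Event 2: SEND 0->1: VV[0][0]++ -> VV[0]=[2, 0], msg_vec=[2, 0]; VV[1]=max(VV[1],msg_vec) then VV[1][1]++ -> VV[1]=[2, 2]
Event 3: LOCAL 0: VV[0][0]++ -> VV[0]=[3, 0]
Event 4: LOCAL 0: VV[0][0]++ -> VV[0]=[4, 0]
Event 5: LOCAL 1: VV[1][1]++ -> VV[1]=[2, 3]
Final vectors: VV[0]=[4, 0]; VV[1]=[2, 3]

Answer: 2 3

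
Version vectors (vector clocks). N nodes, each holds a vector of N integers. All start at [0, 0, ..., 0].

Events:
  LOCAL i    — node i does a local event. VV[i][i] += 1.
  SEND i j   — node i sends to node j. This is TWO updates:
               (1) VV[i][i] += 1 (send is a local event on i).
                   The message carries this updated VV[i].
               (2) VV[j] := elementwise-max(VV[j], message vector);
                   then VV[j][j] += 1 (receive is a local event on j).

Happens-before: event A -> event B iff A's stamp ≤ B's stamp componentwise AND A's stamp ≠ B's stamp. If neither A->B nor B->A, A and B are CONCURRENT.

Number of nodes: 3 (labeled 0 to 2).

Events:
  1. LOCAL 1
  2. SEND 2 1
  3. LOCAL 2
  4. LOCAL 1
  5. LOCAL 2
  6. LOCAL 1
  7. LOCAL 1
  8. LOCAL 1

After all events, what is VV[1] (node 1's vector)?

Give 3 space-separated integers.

Answer: 0 6 1

Derivation:
Initial: VV[0]=[0, 0, 0]
Initial: VV[1]=[0, 0, 0]
Initial: VV[2]=[0, 0, 0]
Event 1: LOCAL 1: VV[1][1]++ -> VV[1]=[0, 1, 0]
Event 2: SEND 2->1: VV[2][2]++ -> VV[2]=[0, 0, 1], msg_vec=[0, 0, 1]; VV[1]=max(VV[1],msg_vec) then VV[1][1]++ -> VV[1]=[0, 2, 1]
Event 3: LOCAL 2: VV[2][2]++ -> VV[2]=[0, 0, 2]
Event 4: LOCAL 1: VV[1][1]++ -> VV[1]=[0, 3, 1]
Event 5: LOCAL 2: VV[2][2]++ -> VV[2]=[0, 0, 3]
Event 6: LOCAL 1: VV[1][1]++ -> VV[1]=[0, 4, 1]
Event 7: LOCAL 1: VV[1][1]++ -> VV[1]=[0, 5, 1]
Event 8: LOCAL 1: VV[1][1]++ -> VV[1]=[0, 6, 1]
Final vectors: VV[0]=[0, 0, 0]; VV[1]=[0, 6, 1]; VV[2]=[0, 0, 3]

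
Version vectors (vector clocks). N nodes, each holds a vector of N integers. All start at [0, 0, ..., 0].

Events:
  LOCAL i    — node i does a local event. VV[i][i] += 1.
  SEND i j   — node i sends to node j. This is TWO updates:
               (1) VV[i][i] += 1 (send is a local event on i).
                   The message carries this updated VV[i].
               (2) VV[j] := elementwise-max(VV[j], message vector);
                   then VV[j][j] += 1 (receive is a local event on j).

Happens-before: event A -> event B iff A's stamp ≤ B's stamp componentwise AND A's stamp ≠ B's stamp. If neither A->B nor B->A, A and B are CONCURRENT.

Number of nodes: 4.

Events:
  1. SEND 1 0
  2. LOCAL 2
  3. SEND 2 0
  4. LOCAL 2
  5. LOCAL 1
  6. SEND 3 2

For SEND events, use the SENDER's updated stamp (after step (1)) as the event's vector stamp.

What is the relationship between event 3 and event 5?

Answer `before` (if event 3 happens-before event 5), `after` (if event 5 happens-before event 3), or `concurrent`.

Answer: concurrent

Derivation:
Initial: VV[0]=[0, 0, 0, 0]
Initial: VV[1]=[0, 0, 0, 0]
Initial: VV[2]=[0, 0, 0, 0]
Initial: VV[3]=[0, 0, 0, 0]
Event 1: SEND 1->0: VV[1][1]++ -> VV[1]=[0, 1, 0, 0], msg_vec=[0, 1, 0, 0]; VV[0]=max(VV[0],msg_vec) then VV[0][0]++ -> VV[0]=[1, 1, 0, 0]
Event 2: LOCAL 2: VV[2][2]++ -> VV[2]=[0, 0, 1, 0]
Event 3: SEND 2->0: VV[2][2]++ -> VV[2]=[0, 0, 2, 0], msg_vec=[0, 0, 2, 0]; VV[0]=max(VV[0],msg_vec) then VV[0][0]++ -> VV[0]=[2, 1, 2, 0]
Event 4: LOCAL 2: VV[2][2]++ -> VV[2]=[0, 0, 3, 0]
Event 5: LOCAL 1: VV[1][1]++ -> VV[1]=[0, 2, 0, 0]
Event 6: SEND 3->2: VV[3][3]++ -> VV[3]=[0, 0, 0, 1], msg_vec=[0, 0, 0, 1]; VV[2]=max(VV[2],msg_vec) then VV[2][2]++ -> VV[2]=[0, 0, 4, 1]
Event 3 stamp: [0, 0, 2, 0]
Event 5 stamp: [0, 2, 0, 0]
[0, 0, 2, 0] <= [0, 2, 0, 0]? False
[0, 2, 0, 0] <= [0, 0, 2, 0]? False
Relation: concurrent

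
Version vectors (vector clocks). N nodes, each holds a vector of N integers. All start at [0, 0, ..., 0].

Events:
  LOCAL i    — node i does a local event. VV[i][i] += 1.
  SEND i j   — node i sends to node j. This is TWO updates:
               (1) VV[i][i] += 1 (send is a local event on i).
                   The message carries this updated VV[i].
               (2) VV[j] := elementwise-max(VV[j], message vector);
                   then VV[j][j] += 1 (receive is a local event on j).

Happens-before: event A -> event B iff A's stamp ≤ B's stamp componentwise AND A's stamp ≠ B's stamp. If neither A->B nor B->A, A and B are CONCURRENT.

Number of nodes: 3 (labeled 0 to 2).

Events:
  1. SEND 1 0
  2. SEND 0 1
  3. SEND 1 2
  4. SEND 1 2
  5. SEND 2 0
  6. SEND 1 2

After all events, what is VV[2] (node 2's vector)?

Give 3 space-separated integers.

Initial: VV[0]=[0, 0, 0]
Initial: VV[1]=[0, 0, 0]
Initial: VV[2]=[0, 0, 0]
Event 1: SEND 1->0: VV[1][1]++ -> VV[1]=[0, 1, 0], msg_vec=[0, 1, 0]; VV[0]=max(VV[0],msg_vec) then VV[0][0]++ -> VV[0]=[1, 1, 0]
Event 2: SEND 0->1: VV[0][0]++ -> VV[0]=[2, 1, 0], msg_vec=[2, 1, 0]; VV[1]=max(VV[1],msg_vec) then VV[1][1]++ -> VV[1]=[2, 2, 0]
Event 3: SEND 1->2: VV[1][1]++ -> VV[1]=[2, 3, 0], msg_vec=[2, 3, 0]; VV[2]=max(VV[2],msg_vec) then VV[2][2]++ -> VV[2]=[2, 3, 1]
Event 4: SEND 1->2: VV[1][1]++ -> VV[1]=[2, 4, 0], msg_vec=[2, 4, 0]; VV[2]=max(VV[2],msg_vec) then VV[2][2]++ -> VV[2]=[2, 4, 2]
Event 5: SEND 2->0: VV[2][2]++ -> VV[2]=[2, 4, 3], msg_vec=[2, 4, 3]; VV[0]=max(VV[0],msg_vec) then VV[0][0]++ -> VV[0]=[3, 4, 3]
Event 6: SEND 1->2: VV[1][1]++ -> VV[1]=[2, 5, 0], msg_vec=[2, 5, 0]; VV[2]=max(VV[2],msg_vec) then VV[2][2]++ -> VV[2]=[2, 5, 4]
Final vectors: VV[0]=[3, 4, 3]; VV[1]=[2, 5, 0]; VV[2]=[2, 5, 4]

Answer: 2 5 4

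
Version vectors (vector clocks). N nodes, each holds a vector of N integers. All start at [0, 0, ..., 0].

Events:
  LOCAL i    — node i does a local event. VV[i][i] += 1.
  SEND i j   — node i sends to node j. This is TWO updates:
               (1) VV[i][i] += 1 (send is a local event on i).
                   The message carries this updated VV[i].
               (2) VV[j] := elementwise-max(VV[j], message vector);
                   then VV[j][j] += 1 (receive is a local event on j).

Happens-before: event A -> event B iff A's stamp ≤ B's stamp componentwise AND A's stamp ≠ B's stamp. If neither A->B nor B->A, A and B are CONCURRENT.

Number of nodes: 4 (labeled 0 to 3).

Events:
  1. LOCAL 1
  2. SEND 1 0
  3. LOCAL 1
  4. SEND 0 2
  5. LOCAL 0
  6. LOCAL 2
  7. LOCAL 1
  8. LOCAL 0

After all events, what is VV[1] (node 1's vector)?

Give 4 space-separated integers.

Answer: 0 4 0 0

Derivation:
Initial: VV[0]=[0, 0, 0, 0]
Initial: VV[1]=[0, 0, 0, 0]
Initial: VV[2]=[0, 0, 0, 0]
Initial: VV[3]=[0, 0, 0, 0]
Event 1: LOCAL 1: VV[1][1]++ -> VV[1]=[0, 1, 0, 0]
Event 2: SEND 1->0: VV[1][1]++ -> VV[1]=[0, 2, 0, 0], msg_vec=[0, 2, 0, 0]; VV[0]=max(VV[0],msg_vec) then VV[0][0]++ -> VV[0]=[1, 2, 0, 0]
Event 3: LOCAL 1: VV[1][1]++ -> VV[1]=[0, 3, 0, 0]
Event 4: SEND 0->2: VV[0][0]++ -> VV[0]=[2, 2, 0, 0], msg_vec=[2, 2, 0, 0]; VV[2]=max(VV[2],msg_vec) then VV[2][2]++ -> VV[2]=[2, 2, 1, 0]
Event 5: LOCAL 0: VV[0][0]++ -> VV[0]=[3, 2, 0, 0]
Event 6: LOCAL 2: VV[2][2]++ -> VV[2]=[2, 2, 2, 0]
Event 7: LOCAL 1: VV[1][1]++ -> VV[1]=[0, 4, 0, 0]
Event 8: LOCAL 0: VV[0][0]++ -> VV[0]=[4, 2, 0, 0]
Final vectors: VV[0]=[4, 2, 0, 0]; VV[1]=[0, 4, 0, 0]; VV[2]=[2, 2, 2, 0]; VV[3]=[0, 0, 0, 0]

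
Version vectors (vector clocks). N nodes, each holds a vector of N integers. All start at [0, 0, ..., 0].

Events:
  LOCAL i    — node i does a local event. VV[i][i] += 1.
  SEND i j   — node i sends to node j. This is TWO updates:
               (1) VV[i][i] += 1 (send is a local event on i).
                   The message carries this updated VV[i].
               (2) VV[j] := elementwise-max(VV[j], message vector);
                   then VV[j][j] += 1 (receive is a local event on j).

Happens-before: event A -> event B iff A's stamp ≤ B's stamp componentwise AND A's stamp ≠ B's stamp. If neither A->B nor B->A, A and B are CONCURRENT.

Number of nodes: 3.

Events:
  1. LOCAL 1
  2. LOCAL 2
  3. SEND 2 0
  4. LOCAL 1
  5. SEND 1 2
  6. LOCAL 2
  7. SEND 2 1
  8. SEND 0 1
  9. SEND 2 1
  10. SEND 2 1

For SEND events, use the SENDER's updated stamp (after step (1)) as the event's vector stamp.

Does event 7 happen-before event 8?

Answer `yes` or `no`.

Initial: VV[0]=[0, 0, 0]
Initial: VV[1]=[0, 0, 0]
Initial: VV[2]=[0, 0, 0]
Event 1: LOCAL 1: VV[1][1]++ -> VV[1]=[0, 1, 0]
Event 2: LOCAL 2: VV[2][2]++ -> VV[2]=[0, 0, 1]
Event 3: SEND 2->0: VV[2][2]++ -> VV[2]=[0, 0, 2], msg_vec=[0, 0, 2]; VV[0]=max(VV[0],msg_vec) then VV[0][0]++ -> VV[0]=[1, 0, 2]
Event 4: LOCAL 1: VV[1][1]++ -> VV[1]=[0, 2, 0]
Event 5: SEND 1->2: VV[1][1]++ -> VV[1]=[0, 3, 0], msg_vec=[0, 3, 0]; VV[2]=max(VV[2],msg_vec) then VV[2][2]++ -> VV[2]=[0, 3, 3]
Event 6: LOCAL 2: VV[2][2]++ -> VV[2]=[0, 3, 4]
Event 7: SEND 2->1: VV[2][2]++ -> VV[2]=[0, 3, 5], msg_vec=[0, 3, 5]; VV[1]=max(VV[1],msg_vec) then VV[1][1]++ -> VV[1]=[0, 4, 5]
Event 8: SEND 0->1: VV[0][0]++ -> VV[0]=[2, 0, 2], msg_vec=[2, 0, 2]; VV[1]=max(VV[1],msg_vec) then VV[1][1]++ -> VV[1]=[2, 5, 5]
Event 9: SEND 2->1: VV[2][2]++ -> VV[2]=[0, 3, 6], msg_vec=[0, 3, 6]; VV[1]=max(VV[1],msg_vec) then VV[1][1]++ -> VV[1]=[2, 6, 6]
Event 10: SEND 2->1: VV[2][2]++ -> VV[2]=[0, 3, 7], msg_vec=[0, 3, 7]; VV[1]=max(VV[1],msg_vec) then VV[1][1]++ -> VV[1]=[2, 7, 7]
Event 7 stamp: [0, 3, 5]
Event 8 stamp: [2, 0, 2]
[0, 3, 5] <= [2, 0, 2]? False. Equal? False. Happens-before: False

Answer: no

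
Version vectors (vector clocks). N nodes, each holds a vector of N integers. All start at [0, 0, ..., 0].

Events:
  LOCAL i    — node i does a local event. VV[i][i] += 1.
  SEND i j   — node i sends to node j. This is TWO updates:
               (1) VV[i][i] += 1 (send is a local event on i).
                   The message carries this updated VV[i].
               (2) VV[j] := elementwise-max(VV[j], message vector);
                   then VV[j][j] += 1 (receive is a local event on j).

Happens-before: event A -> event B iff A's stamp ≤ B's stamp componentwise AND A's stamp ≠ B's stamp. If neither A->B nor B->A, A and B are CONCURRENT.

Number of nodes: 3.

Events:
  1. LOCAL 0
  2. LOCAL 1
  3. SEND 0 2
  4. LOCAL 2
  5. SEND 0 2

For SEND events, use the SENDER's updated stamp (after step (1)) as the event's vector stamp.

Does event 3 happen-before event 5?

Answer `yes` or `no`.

Initial: VV[0]=[0, 0, 0]
Initial: VV[1]=[0, 0, 0]
Initial: VV[2]=[0, 0, 0]
Event 1: LOCAL 0: VV[0][0]++ -> VV[0]=[1, 0, 0]
Event 2: LOCAL 1: VV[1][1]++ -> VV[1]=[0, 1, 0]
Event 3: SEND 0->2: VV[0][0]++ -> VV[0]=[2, 0, 0], msg_vec=[2, 0, 0]; VV[2]=max(VV[2],msg_vec) then VV[2][2]++ -> VV[2]=[2, 0, 1]
Event 4: LOCAL 2: VV[2][2]++ -> VV[2]=[2, 0, 2]
Event 5: SEND 0->2: VV[0][0]++ -> VV[0]=[3, 0, 0], msg_vec=[3, 0, 0]; VV[2]=max(VV[2],msg_vec) then VV[2][2]++ -> VV[2]=[3, 0, 3]
Event 3 stamp: [2, 0, 0]
Event 5 stamp: [3, 0, 0]
[2, 0, 0] <= [3, 0, 0]? True. Equal? False. Happens-before: True

Answer: yes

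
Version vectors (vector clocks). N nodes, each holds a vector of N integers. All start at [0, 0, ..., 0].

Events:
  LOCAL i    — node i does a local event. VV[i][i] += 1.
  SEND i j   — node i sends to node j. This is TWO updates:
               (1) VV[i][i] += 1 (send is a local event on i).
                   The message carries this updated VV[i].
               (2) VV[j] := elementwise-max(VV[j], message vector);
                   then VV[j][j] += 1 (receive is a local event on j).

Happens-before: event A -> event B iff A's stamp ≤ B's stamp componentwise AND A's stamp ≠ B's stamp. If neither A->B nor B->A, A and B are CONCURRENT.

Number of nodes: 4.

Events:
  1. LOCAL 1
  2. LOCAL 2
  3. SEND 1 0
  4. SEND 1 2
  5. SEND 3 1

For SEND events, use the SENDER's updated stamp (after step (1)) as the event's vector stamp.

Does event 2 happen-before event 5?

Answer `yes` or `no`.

Answer: no

Derivation:
Initial: VV[0]=[0, 0, 0, 0]
Initial: VV[1]=[0, 0, 0, 0]
Initial: VV[2]=[0, 0, 0, 0]
Initial: VV[3]=[0, 0, 0, 0]
Event 1: LOCAL 1: VV[1][1]++ -> VV[1]=[0, 1, 0, 0]
Event 2: LOCAL 2: VV[2][2]++ -> VV[2]=[0, 0, 1, 0]
Event 3: SEND 1->0: VV[1][1]++ -> VV[1]=[0, 2, 0, 0], msg_vec=[0, 2, 0, 0]; VV[0]=max(VV[0],msg_vec) then VV[0][0]++ -> VV[0]=[1, 2, 0, 0]
Event 4: SEND 1->2: VV[1][1]++ -> VV[1]=[0, 3, 0, 0], msg_vec=[0, 3, 0, 0]; VV[2]=max(VV[2],msg_vec) then VV[2][2]++ -> VV[2]=[0, 3, 2, 0]
Event 5: SEND 3->1: VV[3][3]++ -> VV[3]=[0, 0, 0, 1], msg_vec=[0, 0, 0, 1]; VV[1]=max(VV[1],msg_vec) then VV[1][1]++ -> VV[1]=[0, 4, 0, 1]
Event 2 stamp: [0, 0, 1, 0]
Event 5 stamp: [0, 0, 0, 1]
[0, 0, 1, 0] <= [0, 0, 0, 1]? False. Equal? False. Happens-before: False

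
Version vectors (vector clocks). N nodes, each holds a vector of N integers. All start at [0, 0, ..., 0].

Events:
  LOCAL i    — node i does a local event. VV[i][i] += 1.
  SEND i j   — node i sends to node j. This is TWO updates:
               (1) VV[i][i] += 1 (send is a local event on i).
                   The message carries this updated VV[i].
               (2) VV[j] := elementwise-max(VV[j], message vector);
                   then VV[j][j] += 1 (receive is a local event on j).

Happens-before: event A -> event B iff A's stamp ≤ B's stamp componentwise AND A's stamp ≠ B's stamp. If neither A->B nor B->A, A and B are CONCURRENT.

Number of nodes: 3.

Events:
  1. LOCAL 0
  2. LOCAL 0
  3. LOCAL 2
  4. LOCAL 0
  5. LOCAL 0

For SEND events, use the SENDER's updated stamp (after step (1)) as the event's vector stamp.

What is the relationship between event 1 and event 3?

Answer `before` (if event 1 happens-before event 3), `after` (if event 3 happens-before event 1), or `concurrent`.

Answer: concurrent

Derivation:
Initial: VV[0]=[0, 0, 0]
Initial: VV[1]=[0, 0, 0]
Initial: VV[2]=[0, 0, 0]
Event 1: LOCAL 0: VV[0][0]++ -> VV[0]=[1, 0, 0]
Event 2: LOCAL 0: VV[0][0]++ -> VV[0]=[2, 0, 0]
Event 3: LOCAL 2: VV[2][2]++ -> VV[2]=[0, 0, 1]
Event 4: LOCAL 0: VV[0][0]++ -> VV[0]=[3, 0, 0]
Event 5: LOCAL 0: VV[0][0]++ -> VV[0]=[4, 0, 0]
Event 1 stamp: [1, 0, 0]
Event 3 stamp: [0, 0, 1]
[1, 0, 0] <= [0, 0, 1]? False
[0, 0, 1] <= [1, 0, 0]? False
Relation: concurrent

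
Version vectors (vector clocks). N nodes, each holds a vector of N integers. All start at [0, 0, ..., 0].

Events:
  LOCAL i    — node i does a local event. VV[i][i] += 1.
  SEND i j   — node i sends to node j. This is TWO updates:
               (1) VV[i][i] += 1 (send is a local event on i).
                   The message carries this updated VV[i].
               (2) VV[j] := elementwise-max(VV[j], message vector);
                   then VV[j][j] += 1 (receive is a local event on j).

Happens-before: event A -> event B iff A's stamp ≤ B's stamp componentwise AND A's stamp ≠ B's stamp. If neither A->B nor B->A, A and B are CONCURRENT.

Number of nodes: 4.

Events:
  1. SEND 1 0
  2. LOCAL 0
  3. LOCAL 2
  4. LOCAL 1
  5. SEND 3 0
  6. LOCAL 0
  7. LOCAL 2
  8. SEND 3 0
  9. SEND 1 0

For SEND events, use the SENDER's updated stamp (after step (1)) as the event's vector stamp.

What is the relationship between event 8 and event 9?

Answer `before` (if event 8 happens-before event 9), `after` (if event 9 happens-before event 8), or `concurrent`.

Initial: VV[0]=[0, 0, 0, 0]
Initial: VV[1]=[0, 0, 0, 0]
Initial: VV[2]=[0, 0, 0, 0]
Initial: VV[3]=[0, 0, 0, 0]
Event 1: SEND 1->0: VV[1][1]++ -> VV[1]=[0, 1, 0, 0], msg_vec=[0, 1, 0, 0]; VV[0]=max(VV[0],msg_vec) then VV[0][0]++ -> VV[0]=[1, 1, 0, 0]
Event 2: LOCAL 0: VV[0][0]++ -> VV[0]=[2, 1, 0, 0]
Event 3: LOCAL 2: VV[2][2]++ -> VV[2]=[0, 0, 1, 0]
Event 4: LOCAL 1: VV[1][1]++ -> VV[1]=[0, 2, 0, 0]
Event 5: SEND 3->0: VV[3][3]++ -> VV[3]=[0, 0, 0, 1], msg_vec=[0, 0, 0, 1]; VV[0]=max(VV[0],msg_vec) then VV[0][0]++ -> VV[0]=[3, 1, 0, 1]
Event 6: LOCAL 0: VV[0][0]++ -> VV[0]=[4, 1, 0, 1]
Event 7: LOCAL 2: VV[2][2]++ -> VV[2]=[0, 0, 2, 0]
Event 8: SEND 3->0: VV[3][3]++ -> VV[3]=[0, 0, 0, 2], msg_vec=[0, 0, 0, 2]; VV[0]=max(VV[0],msg_vec) then VV[0][0]++ -> VV[0]=[5, 1, 0, 2]
Event 9: SEND 1->0: VV[1][1]++ -> VV[1]=[0, 3, 0, 0], msg_vec=[0, 3, 0, 0]; VV[0]=max(VV[0],msg_vec) then VV[0][0]++ -> VV[0]=[6, 3, 0, 2]
Event 8 stamp: [0, 0, 0, 2]
Event 9 stamp: [0, 3, 0, 0]
[0, 0, 0, 2] <= [0, 3, 0, 0]? False
[0, 3, 0, 0] <= [0, 0, 0, 2]? False
Relation: concurrent

Answer: concurrent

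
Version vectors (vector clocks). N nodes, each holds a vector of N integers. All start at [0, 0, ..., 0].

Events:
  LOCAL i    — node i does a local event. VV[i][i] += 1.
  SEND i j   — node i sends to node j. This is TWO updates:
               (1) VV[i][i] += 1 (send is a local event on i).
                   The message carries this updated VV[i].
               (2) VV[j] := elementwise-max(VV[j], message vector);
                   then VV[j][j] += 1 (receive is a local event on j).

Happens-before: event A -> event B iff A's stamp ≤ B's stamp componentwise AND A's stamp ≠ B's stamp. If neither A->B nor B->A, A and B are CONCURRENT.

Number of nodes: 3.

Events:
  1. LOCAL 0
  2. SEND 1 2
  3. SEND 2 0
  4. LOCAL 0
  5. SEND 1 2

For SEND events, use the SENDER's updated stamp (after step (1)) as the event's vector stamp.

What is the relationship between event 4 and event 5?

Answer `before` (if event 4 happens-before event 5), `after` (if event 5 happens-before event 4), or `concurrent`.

Answer: concurrent

Derivation:
Initial: VV[0]=[0, 0, 0]
Initial: VV[1]=[0, 0, 0]
Initial: VV[2]=[0, 0, 0]
Event 1: LOCAL 0: VV[0][0]++ -> VV[0]=[1, 0, 0]
Event 2: SEND 1->2: VV[1][1]++ -> VV[1]=[0, 1, 0], msg_vec=[0, 1, 0]; VV[2]=max(VV[2],msg_vec) then VV[2][2]++ -> VV[2]=[0, 1, 1]
Event 3: SEND 2->0: VV[2][2]++ -> VV[2]=[0, 1, 2], msg_vec=[0, 1, 2]; VV[0]=max(VV[0],msg_vec) then VV[0][0]++ -> VV[0]=[2, 1, 2]
Event 4: LOCAL 0: VV[0][0]++ -> VV[0]=[3, 1, 2]
Event 5: SEND 1->2: VV[1][1]++ -> VV[1]=[0, 2, 0], msg_vec=[0, 2, 0]; VV[2]=max(VV[2],msg_vec) then VV[2][2]++ -> VV[2]=[0, 2, 3]
Event 4 stamp: [3, 1, 2]
Event 5 stamp: [0, 2, 0]
[3, 1, 2] <= [0, 2, 0]? False
[0, 2, 0] <= [3, 1, 2]? False
Relation: concurrent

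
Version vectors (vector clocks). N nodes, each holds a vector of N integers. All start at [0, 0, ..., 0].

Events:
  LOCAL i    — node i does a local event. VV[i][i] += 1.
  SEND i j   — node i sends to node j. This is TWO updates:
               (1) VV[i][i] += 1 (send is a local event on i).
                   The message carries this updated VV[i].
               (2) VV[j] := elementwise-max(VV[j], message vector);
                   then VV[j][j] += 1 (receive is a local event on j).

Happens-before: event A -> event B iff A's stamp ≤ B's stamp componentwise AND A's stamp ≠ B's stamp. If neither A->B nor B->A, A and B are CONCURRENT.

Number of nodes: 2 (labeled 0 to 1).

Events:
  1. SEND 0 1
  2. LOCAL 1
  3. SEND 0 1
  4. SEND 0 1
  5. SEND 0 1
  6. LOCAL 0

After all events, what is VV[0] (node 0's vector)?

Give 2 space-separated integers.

Initial: VV[0]=[0, 0]
Initial: VV[1]=[0, 0]
Event 1: SEND 0->1: VV[0][0]++ -> VV[0]=[1, 0], msg_vec=[1, 0]; VV[1]=max(VV[1],msg_vec) then VV[1][1]++ -> VV[1]=[1, 1]
Event 2: LOCAL 1: VV[1][1]++ -> VV[1]=[1, 2]
Event 3: SEND 0->1: VV[0][0]++ -> VV[0]=[2, 0], msg_vec=[2, 0]; VV[1]=max(VV[1],msg_vec) then VV[1][1]++ -> VV[1]=[2, 3]
Event 4: SEND 0->1: VV[0][0]++ -> VV[0]=[3, 0], msg_vec=[3, 0]; VV[1]=max(VV[1],msg_vec) then VV[1][1]++ -> VV[1]=[3, 4]
Event 5: SEND 0->1: VV[0][0]++ -> VV[0]=[4, 0], msg_vec=[4, 0]; VV[1]=max(VV[1],msg_vec) then VV[1][1]++ -> VV[1]=[4, 5]
Event 6: LOCAL 0: VV[0][0]++ -> VV[0]=[5, 0]
Final vectors: VV[0]=[5, 0]; VV[1]=[4, 5]

Answer: 5 0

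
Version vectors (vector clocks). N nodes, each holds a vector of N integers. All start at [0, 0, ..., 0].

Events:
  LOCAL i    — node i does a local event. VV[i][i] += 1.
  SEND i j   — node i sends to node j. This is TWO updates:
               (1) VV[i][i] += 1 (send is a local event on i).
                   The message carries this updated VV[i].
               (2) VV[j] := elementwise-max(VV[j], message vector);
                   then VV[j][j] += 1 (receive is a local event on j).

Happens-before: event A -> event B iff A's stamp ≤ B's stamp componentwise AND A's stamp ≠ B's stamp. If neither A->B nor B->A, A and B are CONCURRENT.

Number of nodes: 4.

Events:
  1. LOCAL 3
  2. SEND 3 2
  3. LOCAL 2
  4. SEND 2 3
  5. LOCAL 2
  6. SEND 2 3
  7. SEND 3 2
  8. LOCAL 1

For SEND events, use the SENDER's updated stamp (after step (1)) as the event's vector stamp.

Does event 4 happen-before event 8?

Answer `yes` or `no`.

Answer: no

Derivation:
Initial: VV[0]=[0, 0, 0, 0]
Initial: VV[1]=[0, 0, 0, 0]
Initial: VV[2]=[0, 0, 0, 0]
Initial: VV[3]=[0, 0, 0, 0]
Event 1: LOCAL 3: VV[3][3]++ -> VV[3]=[0, 0, 0, 1]
Event 2: SEND 3->2: VV[3][3]++ -> VV[3]=[0, 0, 0, 2], msg_vec=[0, 0, 0, 2]; VV[2]=max(VV[2],msg_vec) then VV[2][2]++ -> VV[2]=[0, 0, 1, 2]
Event 3: LOCAL 2: VV[2][2]++ -> VV[2]=[0, 0, 2, 2]
Event 4: SEND 2->3: VV[2][2]++ -> VV[2]=[0, 0, 3, 2], msg_vec=[0, 0, 3, 2]; VV[3]=max(VV[3],msg_vec) then VV[3][3]++ -> VV[3]=[0, 0, 3, 3]
Event 5: LOCAL 2: VV[2][2]++ -> VV[2]=[0, 0, 4, 2]
Event 6: SEND 2->3: VV[2][2]++ -> VV[2]=[0, 0, 5, 2], msg_vec=[0, 0, 5, 2]; VV[3]=max(VV[3],msg_vec) then VV[3][3]++ -> VV[3]=[0, 0, 5, 4]
Event 7: SEND 3->2: VV[3][3]++ -> VV[3]=[0, 0, 5, 5], msg_vec=[0, 0, 5, 5]; VV[2]=max(VV[2],msg_vec) then VV[2][2]++ -> VV[2]=[0, 0, 6, 5]
Event 8: LOCAL 1: VV[1][1]++ -> VV[1]=[0, 1, 0, 0]
Event 4 stamp: [0, 0, 3, 2]
Event 8 stamp: [0, 1, 0, 0]
[0, 0, 3, 2] <= [0, 1, 0, 0]? False. Equal? False. Happens-before: False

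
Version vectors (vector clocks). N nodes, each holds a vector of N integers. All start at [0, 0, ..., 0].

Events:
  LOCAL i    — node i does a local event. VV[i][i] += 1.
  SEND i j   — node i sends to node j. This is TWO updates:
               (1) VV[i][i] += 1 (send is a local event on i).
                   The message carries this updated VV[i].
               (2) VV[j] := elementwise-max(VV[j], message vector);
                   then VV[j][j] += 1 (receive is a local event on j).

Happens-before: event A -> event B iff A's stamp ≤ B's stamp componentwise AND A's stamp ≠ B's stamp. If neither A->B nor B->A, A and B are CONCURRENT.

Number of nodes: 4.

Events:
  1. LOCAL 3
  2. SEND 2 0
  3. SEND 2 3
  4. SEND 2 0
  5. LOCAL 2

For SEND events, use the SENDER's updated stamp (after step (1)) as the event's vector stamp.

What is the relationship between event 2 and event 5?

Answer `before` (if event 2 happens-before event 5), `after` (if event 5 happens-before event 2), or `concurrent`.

Initial: VV[0]=[0, 0, 0, 0]
Initial: VV[1]=[0, 0, 0, 0]
Initial: VV[2]=[0, 0, 0, 0]
Initial: VV[3]=[0, 0, 0, 0]
Event 1: LOCAL 3: VV[3][3]++ -> VV[3]=[0, 0, 0, 1]
Event 2: SEND 2->0: VV[2][2]++ -> VV[2]=[0, 0, 1, 0], msg_vec=[0, 0, 1, 0]; VV[0]=max(VV[0],msg_vec) then VV[0][0]++ -> VV[0]=[1, 0, 1, 0]
Event 3: SEND 2->3: VV[2][2]++ -> VV[2]=[0, 0, 2, 0], msg_vec=[0, 0, 2, 0]; VV[3]=max(VV[3],msg_vec) then VV[3][3]++ -> VV[3]=[0, 0, 2, 2]
Event 4: SEND 2->0: VV[2][2]++ -> VV[2]=[0, 0, 3, 0], msg_vec=[0, 0, 3, 0]; VV[0]=max(VV[0],msg_vec) then VV[0][0]++ -> VV[0]=[2, 0, 3, 0]
Event 5: LOCAL 2: VV[2][2]++ -> VV[2]=[0, 0, 4, 0]
Event 2 stamp: [0, 0, 1, 0]
Event 5 stamp: [0, 0, 4, 0]
[0, 0, 1, 0] <= [0, 0, 4, 0]? True
[0, 0, 4, 0] <= [0, 0, 1, 0]? False
Relation: before

Answer: before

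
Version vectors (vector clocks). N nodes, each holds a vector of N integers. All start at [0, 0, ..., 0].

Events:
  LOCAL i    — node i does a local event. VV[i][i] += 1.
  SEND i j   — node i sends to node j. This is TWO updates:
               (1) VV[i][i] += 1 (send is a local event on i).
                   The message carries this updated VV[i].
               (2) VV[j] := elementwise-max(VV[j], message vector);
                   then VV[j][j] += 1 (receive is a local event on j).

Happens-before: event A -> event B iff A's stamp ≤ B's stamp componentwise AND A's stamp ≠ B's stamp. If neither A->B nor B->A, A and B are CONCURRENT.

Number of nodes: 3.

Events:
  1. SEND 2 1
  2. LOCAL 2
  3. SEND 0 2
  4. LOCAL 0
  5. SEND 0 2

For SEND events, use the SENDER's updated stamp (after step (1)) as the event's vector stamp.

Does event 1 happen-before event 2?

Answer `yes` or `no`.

Answer: yes

Derivation:
Initial: VV[0]=[0, 0, 0]
Initial: VV[1]=[0, 0, 0]
Initial: VV[2]=[0, 0, 0]
Event 1: SEND 2->1: VV[2][2]++ -> VV[2]=[0, 0, 1], msg_vec=[0, 0, 1]; VV[1]=max(VV[1],msg_vec) then VV[1][1]++ -> VV[1]=[0, 1, 1]
Event 2: LOCAL 2: VV[2][2]++ -> VV[2]=[0, 0, 2]
Event 3: SEND 0->2: VV[0][0]++ -> VV[0]=[1, 0, 0], msg_vec=[1, 0, 0]; VV[2]=max(VV[2],msg_vec) then VV[2][2]++ -> VV[2]=[1, 0, 3]
Event 4: LOCAL 0: VV[0][0]++ -> VV[0]=[2, 0, 0]
Event 5: SEND 0->2: VV[0][0]++ -> VV[0]=[3, 0, 0], msg_vec=[3, 0, 0]; VV[2]=max(VV[2],msg_vec) then VV[2][2]++ -> VV[2]=[3, 0, 4]
Event 1 stamp: [0, 0, 1]
Event 2 stamp: [0, 0, 2]
[0, 0, 1] <= [0, 0, 2]? True. Equal? False. Happens-before: True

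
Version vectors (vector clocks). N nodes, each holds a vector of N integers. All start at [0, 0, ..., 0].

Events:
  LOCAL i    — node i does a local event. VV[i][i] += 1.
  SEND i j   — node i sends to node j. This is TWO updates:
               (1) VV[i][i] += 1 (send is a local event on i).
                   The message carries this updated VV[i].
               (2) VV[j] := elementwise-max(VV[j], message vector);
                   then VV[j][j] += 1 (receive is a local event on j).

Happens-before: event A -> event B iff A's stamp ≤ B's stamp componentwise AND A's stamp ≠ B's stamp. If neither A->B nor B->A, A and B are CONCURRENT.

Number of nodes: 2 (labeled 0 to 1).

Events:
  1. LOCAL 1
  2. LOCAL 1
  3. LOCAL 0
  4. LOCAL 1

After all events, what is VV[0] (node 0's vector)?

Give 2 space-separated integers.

Initial: VV[0]=[0, 0]
Initial: VV[1]=[0, 0]
Event 1: LOCAL 1: VV[1][1]++ -> VV[1]=[0, 1]
Event 2: LOCAL 1: VV[1][1]++ -> VV[1]=[0, 2]
Event 3: LOCAL 0: VV[0][0]++ -> VV[0]=[1, 0]
Event 4: LOCAL 1: VV[1][1]++ -> VV[1]=[0, 3]
Final vectors: VV[0]=[1, 0]; VV[1]=[0, 3]

Answer: 1 0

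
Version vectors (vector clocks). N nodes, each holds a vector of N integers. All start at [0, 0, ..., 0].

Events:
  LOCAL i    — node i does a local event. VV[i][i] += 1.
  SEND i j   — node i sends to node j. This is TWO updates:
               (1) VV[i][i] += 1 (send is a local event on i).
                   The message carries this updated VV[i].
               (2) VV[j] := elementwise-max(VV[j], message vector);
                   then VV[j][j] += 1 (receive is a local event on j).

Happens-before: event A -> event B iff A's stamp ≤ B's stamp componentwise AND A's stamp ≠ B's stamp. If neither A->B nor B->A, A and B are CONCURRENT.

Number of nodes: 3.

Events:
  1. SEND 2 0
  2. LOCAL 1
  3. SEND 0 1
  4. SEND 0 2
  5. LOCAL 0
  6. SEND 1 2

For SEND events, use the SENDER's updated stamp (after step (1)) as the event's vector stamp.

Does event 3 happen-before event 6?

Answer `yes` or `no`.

Answer: yes

Derivation:
Initial: VV[0]=[0, 0, 0]
Initial: VV[1]=[0, 0, 0]
Initial: VV[2]=[0, 0, 0]
Event 1: SEND 2->0: VV[2][2]++ -> VV[2]=[0, 0, 1], msg_vec=[0, 0, 1]; VV[0]=max(VV[0],msg_vec) then VV[0][0]++ -> VV[0]=[1, 0, 1]
Event 2: LOCAL 1: VV[1][1]++ -> VV[1]=[0, 1, 0]
Event 3: SEND 0->1: VV[0][0]++ -> VV[0]=[2, 0, 1], msg_vec=[2, 0, 1]; VV[1]=max(VV[1],msg_vec) then VV[1][1]++ -> VV[1]=[2, 2, 1]
Event 4: SEND 0->2: VV[0][0]++ -> VV[0]=[3, 0, 1], msg_vec=[3, 0, 1]; VV[2]=max(VV[2],msg_vec) then VV[2][2]++ -> VV[2]=[3, 0, 2]
Event 5: LOCAL 0: VV[0][0]++ -> VV[0]=[4, 0, 1]
Event 6: SEND 1->2: VV[1][1]++ -> VV[1]=[2, 3, 1], msg_vec=[2, 3, 1]; VV[2]=max(VV[2],msg_vec) then VV[2][2]++ -> VV[2]=[3, 3, 3]
Event 3 stamp: [2, 0, 1]
Event 6 stamp: [2, 3, 1]
[2, 0, 1] <= [2, 3, 1]? True. Equal? False. Happens-before: True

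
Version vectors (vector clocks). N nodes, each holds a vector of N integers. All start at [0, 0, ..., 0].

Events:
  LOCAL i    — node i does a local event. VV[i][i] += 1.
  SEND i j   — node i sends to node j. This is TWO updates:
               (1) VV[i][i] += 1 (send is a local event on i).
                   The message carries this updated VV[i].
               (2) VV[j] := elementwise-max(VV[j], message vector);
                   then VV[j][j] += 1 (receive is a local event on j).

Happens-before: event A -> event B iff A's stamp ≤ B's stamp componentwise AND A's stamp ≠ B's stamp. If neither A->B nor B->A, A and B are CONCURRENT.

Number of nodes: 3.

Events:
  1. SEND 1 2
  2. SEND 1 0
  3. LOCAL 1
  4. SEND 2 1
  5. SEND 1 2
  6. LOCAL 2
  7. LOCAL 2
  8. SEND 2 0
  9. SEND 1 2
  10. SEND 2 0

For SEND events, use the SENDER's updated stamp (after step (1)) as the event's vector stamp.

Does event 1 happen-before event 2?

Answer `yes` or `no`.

Answer: yes

Derivation:
Initial: VV[0]=[0, 0, 0]
Initial: VV[1]=[0, 0, 0]
Initial: VV[2]=[0, 0, 0]
Event 1: SEND 1->2: VV[1][1]++ -> VV[1]=[0, 1, 0], msg_vec=[0, 1, 0]; VV[2]=max(VV[2],msg_vec) then VV[2][2]++ -> VV[2]=[0, 1, 1]
Event 2: SEND 1->0: VV[1][1]++ -> VV[1]=[0, 2, 0], msg_vec=[0, 2, 0]; VV[0]=max(VV[0],msg_vec) then VV[0][0]++ -> VV[0]=[1, 2, 0]
Event 3: LOCAL 1: VV[1][1]++ -> VV[1]=[0, 3, 0]
Event 4: SEND 2->1: VV[2][2]++ -> VV[2]=[0, 1, 2], msg_vec=[0, 1, 2]; VV[1]=max(VV[1],msg_vec) then VV[1][1]++ -> VV[1]=[0, 4, 2]
Event 5: SEND 1->2: VV[1][1]++ -> VV[1]=[0, 5, 2], msg_vec=[0, 5, 2]; VV[2]=max(VV[2],msg_vec) then VV[2][2]++ -> VV[2]=[0, 5, 3]
Event 6: LOCAL 2: VV[2][2]++ -> VV[2]=[0, 5, 4]
Event 7: LOCAL 2: VV[2][2]++ -> VV[2]=[0, 5, 5]
Event 8: SEND 2->0: VV[2][2]++ -> VV[2]=[0, 5, 6], msg_vec=[0, 5, 6]; VV[0]=max(VV[0],msg_vec) then VV[0][0]++ -> VV[0]=[2, 5, 6]
Event 9: SEND 1->2: VV[1][1]++ -> VV[1]=[0, 6, 2], msg_vec=[0, 6, 2]; VV[2]=max(VV[2],msg_vec) then VV[2][2]++ -> VV[2]=[0, 6, 7]
Event 10: SEND 2->0: VV[2][2]++ -> VV[2]=[0, 6, 8], msg_vec=[0, 6, 8]; VV[0]=max(VV[0],msg_vec) then VV[0][0]++ -> VV[0]=[3, 6, 8]
Event 1 stamp: [0, 1, 0]
Event 2 stamp: [0, 2, 0]
[0, 1, 0] <= [0, 2, 0]? True. Equal? False. Happens-before: True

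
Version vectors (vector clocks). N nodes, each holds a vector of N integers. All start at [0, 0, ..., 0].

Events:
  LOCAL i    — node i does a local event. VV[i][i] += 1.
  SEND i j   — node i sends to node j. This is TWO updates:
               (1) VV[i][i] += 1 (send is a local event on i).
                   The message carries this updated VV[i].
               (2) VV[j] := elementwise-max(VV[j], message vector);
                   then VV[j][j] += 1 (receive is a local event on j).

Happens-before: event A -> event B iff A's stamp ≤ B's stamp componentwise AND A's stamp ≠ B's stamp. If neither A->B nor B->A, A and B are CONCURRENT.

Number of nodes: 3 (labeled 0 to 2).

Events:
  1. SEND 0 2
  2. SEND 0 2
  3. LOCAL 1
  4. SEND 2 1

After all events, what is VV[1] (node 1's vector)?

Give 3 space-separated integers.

Initial: VV[0]=[0, 0, 0]
Initial: VV[1]=[0, 0, 0]
Initial: VV[2]=[0, 0, 0]
Event 1: SEND 0->2: VV[0][0]++ -> VV[0]=[1, 0, 0], msg_vec=[1, 0, 0]; VV[2]=max(VV[2],msg_vec) then VV[2][2]++ -> VV[2]=[1, 0, 1]
Event 2: SEND 0->2: VV[0][0]++ -> VV[0]=[2, 0, 0], msg_vec=[2, 0, 0]; VV[2]=max(VV[2],msg_vec) then VV[2][2]++ -> VV[2]=[2, 0, 2]
Event 3: LOCAL 1: VV[1][1]++ -> VV[1]=[0, 1, 0]
Event 4: SEND 2->1: VV[2][2]++ -> VV[2]=[2, 0, 3], msg_vec=[2, 0, 3]; VV[1]=max(VV[1],msg_vec) then VV[1][1]++ -> VV[1]=[2, 2, 3]
Final vectors: VV[0]=[2, 0, 0]; VV[1]=[2, 2, 3]; VV[2]=[2, 0, 3]

Answer: 2 2 3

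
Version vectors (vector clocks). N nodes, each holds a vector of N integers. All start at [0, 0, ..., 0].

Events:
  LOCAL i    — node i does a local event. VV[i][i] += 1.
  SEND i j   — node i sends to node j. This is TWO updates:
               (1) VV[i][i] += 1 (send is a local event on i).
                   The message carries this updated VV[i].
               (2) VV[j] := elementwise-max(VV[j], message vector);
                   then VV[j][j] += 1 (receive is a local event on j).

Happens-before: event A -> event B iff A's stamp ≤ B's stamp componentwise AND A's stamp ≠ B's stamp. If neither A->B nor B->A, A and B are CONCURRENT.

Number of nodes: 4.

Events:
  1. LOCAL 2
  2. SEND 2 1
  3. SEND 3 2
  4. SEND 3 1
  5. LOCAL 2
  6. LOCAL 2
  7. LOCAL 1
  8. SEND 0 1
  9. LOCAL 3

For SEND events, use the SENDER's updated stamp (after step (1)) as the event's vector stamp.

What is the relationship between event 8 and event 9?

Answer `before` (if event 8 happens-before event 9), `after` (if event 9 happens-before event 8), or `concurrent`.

Initial: VV[0]=[0, 0, 0, 0]
Initial: VV[1]=[0, 0, 0, 0]
Initial: VV[2]=[0, 0, 0, 0]
Initial: VV[3]=[0, 0, 0, 0]
Event 1: LOCAL 2: VV[2][2]++ -> VV[2]=[0, 0, 1, 0]
Event 2: SEND 2->1: VV[2][2]++ -> VV[2]=[0, 0, 2, 0], msg_vec=[0, 0, 2, 0]; VV[1]=max(VV[1],msg_vec) then VV[1][1]++ -> VV[1]=[0, 1, 2, 0]
Event 3: SEND 3->2: VV[3][3]++ -> VV[3]=[0, 0, 0, 1], msg_vec=[0, 0, 0, 1]; VV[2]=max(VV[2],msg_vec) then VV[2][2]++ -> VV[2]=[0, 0, 3, 1]
Event 4: SEND 3->1: VV[3][3]++ -> VV[3]=[0, 0, 0, 2], msg_vec=[0, 0, 0, 2]; VV[1]=max(VV[1],msg_vec) then VV[1][1]++ -> VV[1]=[0, 2, 2, 2]
Event 5: LOCAL 2: VV[2][2]++ -> VV[2]=[0, 0, 4, 1]
Event 6: LOCAL 2: VV[2][2]++ -> VV[2]=[0, 0, 5, 1]
Event 7: LOCAL 1: VV[1][1]++ -> VV[1]=[0, 3, 2, 2]
Event 8: SEND 0->1: VV[0][0]++ -> VV[0]=[1, 0, 0, 0], msg_vec=[1, 0, 0, 0]; VV[1]=max(VV[1],msg_vec) then VV[1][1]++ -> VV[1]=[1, 4, 2, 2]
Event 9: LOCAL 3: VV[3][3]++ -> VV[3]=[0, 0, 0, 3]
Event 8 stamp: [1, 0, 0, 0]
Event 9 stamp: [0, 0, 0, 3]
[1, 0, 0, 0] <= [0, 0, 0, 3]? False
[0, 0, 0, 3] <= [1, 0, 0, 0]? False
Relation: concurrent

Answer: concurrent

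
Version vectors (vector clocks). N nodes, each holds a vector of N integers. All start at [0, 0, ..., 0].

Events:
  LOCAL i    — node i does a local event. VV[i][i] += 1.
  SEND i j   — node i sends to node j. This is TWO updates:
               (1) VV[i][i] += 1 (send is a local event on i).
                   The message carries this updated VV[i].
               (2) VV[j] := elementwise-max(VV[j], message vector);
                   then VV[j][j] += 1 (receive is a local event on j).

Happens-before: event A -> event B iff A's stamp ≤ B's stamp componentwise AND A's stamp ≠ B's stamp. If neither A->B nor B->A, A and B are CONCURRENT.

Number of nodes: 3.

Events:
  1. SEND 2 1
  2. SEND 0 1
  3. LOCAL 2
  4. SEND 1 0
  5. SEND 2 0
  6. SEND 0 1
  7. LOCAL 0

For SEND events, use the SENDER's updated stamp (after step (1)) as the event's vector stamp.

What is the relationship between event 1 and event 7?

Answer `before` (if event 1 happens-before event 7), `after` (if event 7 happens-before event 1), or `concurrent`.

Answer: before

Derivation:
Initial: VV[0]=[0, 0, 0]
Initial: VV[1]=[0, 0, 0]
Initial: VV[2]=[0, 0, 0]
Event 1: SEND 2->1: VV[2][2]++ -> VV[2]=[0, 0, 1], msg_vec=[0, 0, 1]; VV[1]=max(VV[1],msg_vec) then VV[1][1]++ -> VV[1]=[0, 1, 1]
Event 2: SEND 0->1: VV[0][0]++ -> VV[0]=[1, 0, 0], msg_vec=[1, 0, 0]; VV[1]=max(VV[1],msg_vec) then VV[1][1]++ -> VV[1]=[1, 2, 1]
Event 3: LOCAL 2: VV[2][2]++ -> VV[2]=[0, 0, 2]
Event 4: SEND 1->0: VV[1][1]++ -> VV[1]=[1, 3, 1], msg_vec=[1, 3, 1]; VV[0]=max(VV[0],msg_vec) then VV[0][0]++ -> VV[0]=[2, 3, 1]
Event 5: SEND 2->0: VV[2][2]++ -> VV[2]=[0, 0, 3], msg_vec=[0, 0, 3]; VV[0]=max(VV[0],msg_vec) then VV[0][0]++ -> VV[0]=[3, 3, 3]
Event 6: SEND 0->1: VV[0][0]++ -> VV[0]=[4, 3, 3], msg_vec=[4, 3, 3]; VV[1]=max(VV[1],msg_vec) then VV[1][1]++ -> VV[1]=[4, 4, 3]
Event 7: LOCAL 0: VV[0][0]++ -> VV[0]=[5, 3, 3]
Event 1 stamp: [0, 0, 1]
Event 7 stamp: [5, 3, 3]
[0, 0, 1] <= [5, 3, 3]? True
[5, 3, 3] <= [0, 0, 1]? False
Relation: before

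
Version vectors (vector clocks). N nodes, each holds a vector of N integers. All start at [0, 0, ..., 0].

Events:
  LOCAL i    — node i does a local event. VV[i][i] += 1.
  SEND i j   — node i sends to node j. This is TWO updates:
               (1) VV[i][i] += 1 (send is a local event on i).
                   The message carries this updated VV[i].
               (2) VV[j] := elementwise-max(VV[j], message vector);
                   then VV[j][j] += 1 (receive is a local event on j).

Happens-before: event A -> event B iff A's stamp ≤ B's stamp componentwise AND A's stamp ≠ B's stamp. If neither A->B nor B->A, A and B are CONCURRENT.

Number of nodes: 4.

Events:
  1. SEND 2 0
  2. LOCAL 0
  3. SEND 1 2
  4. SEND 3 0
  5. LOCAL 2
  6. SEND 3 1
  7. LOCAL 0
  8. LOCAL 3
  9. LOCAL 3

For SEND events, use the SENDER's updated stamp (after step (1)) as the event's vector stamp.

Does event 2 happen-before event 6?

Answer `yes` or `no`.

Initial: VV[0]=[0, 0, 0, 0]
Initial: VV[1]=[0, 0, 0, 0]
Initial: VV[2]=[0, 0, 0, 0]
Initial: VV[3]=[0, 0, 0, 0]
Event 1: SEND 2->0: VV[2][2]++ -> VV[2]=[0, 0, 1, 0], msg_vec=[0, 0, 1, 0]; VV[0]=max(VV[0],msg_vec) then VV[0][0]++ -> VV[0]=[1, 0, 1, 0]
Event 2: LOCAL 0: VV[0][0]++ -> VV[0]=[2, 0, 1, 0]
Event 3: SEND 1->2: VV[1][1]++ -> VV[1]=[0, 1, 0, 0], msg_vec=[0, 1, 0, 0]; VV[2]=max(VV[2],msg_vec) then VV[2][2]++ -> VV[2]=[0, 1, 2, 0]
Event 4: SEND 3->0: VV[3][3]++ -> VV[3]=[0, 0, 0, 1], msg_vec=[0, 0, 0, 1]; VV[0]=max(VV[0],msg_vec) then VV[0][0]++ -> VV[0]=[3, 0, 1, 1]
Event 5: LOCAL 2: VV[2][2]++ -> VV[2]=[0, 1, 3, 0]
Event 6: SEND 3->1: VV[3][3]++ -> VV[3]=[0, 0, 0, 2], msg_vec=[0, 0, 0, 2]; VV[1]=max(VV[1],msg_vec) then VV[1][1]++ -> VV[1]=[0, 2, 0, 2]
Event 7: LOCAL 0: VV[0][0]++ -> VV[0]=[4, 0, 1, 1]
Event 8: LOCAL 3: VV[3][3]++ -> VV[3]=[0, 0, 0, 3]
Event 9: LOCAL 3: VV[3][3]++ -> VV[3]=[0, 0, 0, 4]
Event 2 stamp: [2, 0, 1, 0]
Event 6 stamp: [0, 0, 0, 2]
[2, 0, 1, 0] <= [0, 0, 0, 2]? False. Equal? False. Happens-before: False

Answer: no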